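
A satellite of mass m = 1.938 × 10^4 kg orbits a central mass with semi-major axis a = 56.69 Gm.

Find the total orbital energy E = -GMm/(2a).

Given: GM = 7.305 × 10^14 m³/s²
a = 56.69 Gm = 5.669 × 10^10 m
GM = 7.305 × 10^14 m³/s²
2a = 1.1338 × 10^11 m
GMm = 7.305 × 10^14 × 19380 = 1.41571 × 10^19 m³·kg/s²
E = −GMm/(2a) = -1.24864 × 10^8 J ≈ -124.9 MJ

Final answer: -124.9 MJ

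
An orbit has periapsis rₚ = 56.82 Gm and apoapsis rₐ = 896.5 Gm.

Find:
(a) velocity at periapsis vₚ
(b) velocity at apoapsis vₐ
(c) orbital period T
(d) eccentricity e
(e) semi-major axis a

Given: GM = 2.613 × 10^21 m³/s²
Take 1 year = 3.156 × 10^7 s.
rₚ = 56.82 Gm = 5.682 × 10^10 m
rₐ = 896.5 Gm = 8.965 × 10^11 m
GM = 2.613 × 10^21 m³/s²
a = (rₚ + rₐ)/2 = 4.7666 × 10^11 m
e = (rₐ − rₚ)/(rₐ + rₚ) = (8.3968 × 10^11) / (9.5332 × 10^11) = 0.880796
(a) vₚ² = GM (2/rₚ − 1/a) = 2.613 × 10^21 × (3.51989 × 10^-11 − 2.09793 × 10^-12) = 8.64928 × 10^10 m²/s²;  vₚ = 294097 m/s ≈ 294.1 km/s
(b) vₐ² = GM (2/rₐ − 1/a) = 2.613 × 10^21 × (2.2309 × 10^-12 − 2.09793 × 10^-12) = 3.47441 × 10^8 m²/s²;  vₐ = 18639.8 m/s ≈ 18.64 km/s
(c) a³ = 1.08299 × 10^35 m³;  T = 2π √(a³/GM) = 2π × 6.43789 × 10^6 s = 4.04504 × 10^7 s ≈ 1.282 years
(d) e = 0.880796 ≈ 0.8808
(e) a = 4.7666 × 10^11 m ≈ 476.7 Gm

Final answer:
(a) velocity at periapsis vₚ = 294.1 km/s
(b) velocity at apoapsis vₐ = 18.64 km/s
(c) orbital period T = 1.282 years
(d) eccentricity e = 0.8808
(e) semi-major axis a = 476.7 Gm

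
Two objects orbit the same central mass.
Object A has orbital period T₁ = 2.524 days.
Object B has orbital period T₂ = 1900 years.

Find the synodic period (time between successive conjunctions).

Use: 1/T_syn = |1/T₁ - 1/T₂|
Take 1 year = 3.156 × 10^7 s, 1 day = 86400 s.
T₁ = 2.524 days = 218074 s
T₂ = 1900 years = 5.9964 × 10^10 s
1/T₁ = 4.58561 × 10^-6 s⁻¹
1/T₂ = 1.66767 × 10^-11 s⁻¹
|1/T₁ − 1/T₂| = 4.58559 × 10^-6 s⁻¹
T_syn = 1 / |1/T₁ − 1/T₂| = 218074 s ≈ 2.524 days

Final answer: T_syn = 2.524 days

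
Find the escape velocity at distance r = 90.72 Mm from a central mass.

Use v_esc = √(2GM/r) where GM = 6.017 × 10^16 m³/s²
r = 90.72 Mm = 9.072 × 10^7 m
GM = 6.017 × 10^16 m³/s²
2GM/r = 2 × (6.017 × 10^16) / (9.072 × 10^7) = 1.3265 × 10^9 m²/s²
v_esc = √(2GM/r) = 36421.1 m/s ≈ 36.42 km/s

Final answer: 36.42 km/s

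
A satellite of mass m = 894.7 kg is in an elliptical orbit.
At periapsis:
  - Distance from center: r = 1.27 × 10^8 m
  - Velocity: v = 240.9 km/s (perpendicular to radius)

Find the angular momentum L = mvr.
r = 1.27 × 10^8 m
v = 240.9 km/s = 240900 m/s
vr = 240900 × 1.27 × 10^8 = 3.05943 × 10^13 m²/s
L = m × vr = 894.7 × 3.05943 × 10^13 = 2.73727 × 10^16 kg·m²/s ≈ 2.737 × 10^16 kg·m²/s

Final answer: L = 2.737 × 10^16 kg·m²/s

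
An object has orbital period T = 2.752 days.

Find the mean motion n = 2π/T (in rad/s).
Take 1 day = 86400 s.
T = 2.752 days = 237773 s
n = 2π / 237773 s = 2.64252 × 10^-5 rad/s ≈ 2.643 × 10^-5 rad/s

Final answer: n = 2.643 × 10^-5 rad/s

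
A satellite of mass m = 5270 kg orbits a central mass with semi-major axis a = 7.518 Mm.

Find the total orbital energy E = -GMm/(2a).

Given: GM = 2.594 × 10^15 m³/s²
a = 7.518 Mm = 7.518 × 10^6 m
GM = 2.594 × 10^15 m³/s²
2a = 1.5036 × 10^7 m
GMm = 2.594 × 10^15 × 5270 = 1.36704 × 10^19 m³·kg/s²
E = −GMm/(2a) = -9.09177 × 10^11 J ≈ -909.2 GJ

Final answer: -909.2 GJ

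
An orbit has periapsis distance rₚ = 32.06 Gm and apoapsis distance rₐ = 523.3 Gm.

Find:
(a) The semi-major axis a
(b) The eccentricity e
rₚ = 32.06 Gm = 3.206 × 10^10 m
rₐ = 523.3 Gm = 5.233 × 10^11 m
(a) a = (rₚ + rₐ)/2 = 2.7768 × 10^11 m ≈ 277.7 Gm
(b) e = (rₐ − rₚ)/(rₐ + rₚ) = (4.9124 × 10^11) / (5.5536 × 10^11) = 0.884543

Final answer:
(a) a = 277.7 Gm
(b) e = 0.8845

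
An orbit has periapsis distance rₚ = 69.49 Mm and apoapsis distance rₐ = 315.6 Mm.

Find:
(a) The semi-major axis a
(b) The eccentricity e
rₚ = 69.49 Mm = 6.949 × 10^7 m
rₐ = 315.6 Mm = 3.156 × 10^8 m
(a) a = (rₚ + rₐ)/2 = 1.92545 × 10^8 m ≈ 192.5 Mm
(b) e = (rₐ − rₚ)/(rₐ + rₚ) = (2.4611 × 10^8) / (3.8509 × 10^8) = 0.639097

Final answer:
(a) a = 192.5 Mm
(b) e = 0.6391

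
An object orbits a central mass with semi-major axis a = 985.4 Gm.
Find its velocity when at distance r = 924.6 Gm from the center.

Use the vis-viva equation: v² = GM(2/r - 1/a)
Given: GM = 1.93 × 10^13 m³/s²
a = 985.4 Gm = 9.854 × 10^11 m
r = 924.6 Gm = 9.246 × 10^11 m
GM = 1.93 × 10^13 m³/s²
2/r − 1/a = 2.1631 × 10^-12 − 1.01482 × 10^-12 = 1.14828 × 10^-12 m⁻¹
v² = GM (2/r − 1/a) = 22.1618 m²/s²
v = 4.70764 m/s ≈ 4.708 m/s

Final answer: 4.708 m/s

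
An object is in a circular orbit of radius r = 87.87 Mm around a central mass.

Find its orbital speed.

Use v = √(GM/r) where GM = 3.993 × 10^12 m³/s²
r = 87.87 Mm = 8.787 × 10^7 m
GM = 3.993 × 10^12 m³/s²
GM/r = (3.993 × 10^12) / (8.787 × 10^7) = 45442.1 m²/s²
v = √(GM/r) = 213.172 m/s ≈ 213.2 m/s

Final answer: 213.2 m/s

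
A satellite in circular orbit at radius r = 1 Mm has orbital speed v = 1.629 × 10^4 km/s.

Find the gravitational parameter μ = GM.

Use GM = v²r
r = 1 Mm = 1 × 10^6 m
v = 1.629 × 10^4 km/s = 1.629 × 10^7 m/s
v² = 2.65364 × 10^14 m²/s²
GM = v²r = 2.65364 × 10^14 × 1 × 10^6 = 2.65364 × 10^20 m³/s²
GM ≈ 2.654 × 10^20 m³/s²

Final answer: GM = 2.654 × 10^20 m³/s²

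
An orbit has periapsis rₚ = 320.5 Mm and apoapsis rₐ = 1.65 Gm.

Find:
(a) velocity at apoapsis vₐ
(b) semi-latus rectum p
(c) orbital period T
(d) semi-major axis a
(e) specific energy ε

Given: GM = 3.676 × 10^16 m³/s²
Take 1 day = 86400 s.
rₚ = 320.5 Mm = 3.205 × 10^8 m
rₐ = 1.65 Gm = 1.65 × 10^9 m
GM = 3.676 × 10^16 m³/s²
a = (rₚ + rₐ)/2 = 9.8525 × 10^8 m
e = (rₐ − rₚ)/(rₐ + rₚ) = (1.3295 × 10^9) / (1.9705 × 10^9) = 0.674702
(a) vₐ² = GM (2/rₐ − 1/a) = 3.676 × 10^16 × (1.21212 × 10^-9 − 1.01497 × 10^-9) = 7.24725 × 10^6 m²/s²;  vₐ = 2692.07 m/s ≈ 2.692 km/s
(b) 1 − e² = 0.544777;  p = a(1 − e²) = 9.8525 × 10^8 × 0.544777 = 5.36742 × 10^8 m ≈ 536.7 Mm
(c) a³ = 9.56399 × 10^26 m³;  T = 2π √(a³/GM) = 2π × 161299 s = 1.01347 × 10^6 s ≈ 11.73 days
(d) a = 9.8525 × 10^8 m ≈ 985.2 Mm
(e) 2a = 1.9705 × 10^9 m;  ε = −GM/(2a) = -1.86552 × 10^7 J/kg ≈ -18.66 MJ/kg

Final answer:
(a) velocity at apoapsis vₐ = 2.692 km/s
(b) semi-latus rectum p = 536.7 Mm
(c) orbital period T = 11.73 days
(d) semi-major axis a = 985.2 Mm
(e) specific energy ε = -18.66 MJ/kg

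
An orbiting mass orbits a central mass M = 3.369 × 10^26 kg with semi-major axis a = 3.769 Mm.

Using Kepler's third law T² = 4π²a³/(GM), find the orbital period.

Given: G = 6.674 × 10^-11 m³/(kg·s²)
M = 3.369 × 10^26 kg
GM = G × M = 6.674 × 10^-11 × 3.369 × 10^26 = 2.24847 × 10^16 m³/s²
a = 3.769 Mm = 3.769 × 10^6 m
a³ = 5.354 × 10^19 m³
T = 2π √(a³/GM) = 2π √((5.354 × 10^19) / (2.24847 × 10^16)) = 2π × 48.7973 s
T = 306.602 s ≈ 5.11 minutes

Final answer: 5.11 minutes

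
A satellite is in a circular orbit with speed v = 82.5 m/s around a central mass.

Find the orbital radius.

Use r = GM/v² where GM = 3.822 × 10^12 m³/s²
v = 82.5 m/s
GM = 3.822 × 10^12 m³/s²
v² = 6806.25 m²/s²
r = GM/v² = (3.822 × 10^12) / 6806.25 = 5.61543 × 10^8 m ≈ 561.5 Mm

Final answer: 561.5 Mm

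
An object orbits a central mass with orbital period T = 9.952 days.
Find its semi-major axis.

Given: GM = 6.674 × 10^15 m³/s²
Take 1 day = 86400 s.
T = 9.952 days = 859853 s
GM = 6.674 × 10^15 m³/s²
Kepler's third law: a³ = GM T² / (4π²)
T² = 7.39347 × 10^11 s²
a³ = (6.674 × 10^15) × (7.39347 × 10^11) / (4π²) = 1.2499 × 10^26 m³
a = (a³)^(1/3) = 4.99986 × 10^8 m ≈ 500 Mm

Final answer: 500 Mm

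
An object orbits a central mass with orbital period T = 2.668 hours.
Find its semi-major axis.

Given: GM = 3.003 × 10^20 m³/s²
T = 2.668 hours = 9604.8 s
GM = 3.003 × 10^20 m³/s²
Kepler's third law: a³ = GM T² / (4π²)
T² = 9.22522 × 10^7 s²
a³ = (3.003 × 10^20) × (9.22522 × 10^7) / (4π²) = 7.01734 × 10^26 m³
a = (a³)^(1/3) = 8.88636 × 10^8 m ≈ 888.6 Mm

Final answer: 888.6 Mm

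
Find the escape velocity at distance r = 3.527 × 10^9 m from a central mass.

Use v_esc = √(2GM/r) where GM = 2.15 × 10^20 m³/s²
r = 3.527 × 10^9 m
GM = 2.15 × 10^20 m³/s²
2GM/r = 2 × (2.15 × 10^20) / (3.527 × 10^9) = 1.21917 × 10^11 m²/s²
v_esc = √(2GM/r) = 349166 m/s ≈ 349.2 km/s

Final answer: 349.2 km/s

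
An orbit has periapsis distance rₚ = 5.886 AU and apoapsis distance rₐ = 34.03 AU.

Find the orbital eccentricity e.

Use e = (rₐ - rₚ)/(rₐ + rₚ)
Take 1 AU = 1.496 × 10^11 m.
rₚ = 5.886 AU = 8.80546 × 10^11 m
rₐ = 34.03 AU = 5.09089 × 10^12 m
rₐ − rₚ = 4.21034 × 10^12 m
rₐ + rₚ = 5.97143 × 10^12 m
e = (rₐ − rₚ)/(rₐ + rₚ) = 0.705081

Final answer: e = 0.7051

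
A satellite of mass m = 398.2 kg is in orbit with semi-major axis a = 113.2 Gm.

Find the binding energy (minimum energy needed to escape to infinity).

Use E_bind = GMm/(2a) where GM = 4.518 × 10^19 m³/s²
a = 113.2 Gm = 1.132 × 10^11 m
GM = 4.518 × 10^19 m³/s²
m = 398.2 kg
GMm = 4.518 × 10^19 × 398.2 = 1.79907 × 10^22 m³·kg/s²
2a = 2.264 × 10^11 m
E_bind = GMm/(2a) = 7.94641 × 10^10 J ≈ 79.46 GJ

Final answer: 79.46 GJ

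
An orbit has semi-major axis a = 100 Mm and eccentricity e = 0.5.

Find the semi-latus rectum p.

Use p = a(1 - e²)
a = 100 Mm = 1 × 10^8 m
e = 0.5,  e² = 0.25,  1 − e² = 0.75
p = a(1 − e²) = 1 × 10^8 m × 0.75 = 7.5 × 10^7 m ≈ 75 Mm

Final answer: p = 75 Mm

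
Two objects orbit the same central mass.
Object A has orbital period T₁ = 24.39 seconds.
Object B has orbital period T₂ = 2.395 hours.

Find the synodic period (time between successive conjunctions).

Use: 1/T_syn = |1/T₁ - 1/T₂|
T₁ = 24.39 seconds
T₂ = 2.395 hours = 8622 s
1/T₁ = 0.0410004 s⁻¹
1/T₂ = 0.000115982 s⁻¹
|1/T₁ − 1/T₂| = 0.0408844 s⁻¹
T_syn = 1 / |1/T₁ − 1/T₂| = 24.4592 s ≈ 24.46 seconds

Final answer: T_syn = 24.46 seconds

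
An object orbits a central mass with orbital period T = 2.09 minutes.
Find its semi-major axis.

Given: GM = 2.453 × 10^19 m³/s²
T = 2.09 minutes = 125.4 s
GM = 2.453 × 10^19 m³/s²
Kepler's third law: a³ = GM T² / (4π²)
T² = 15725.2 s²
a³ = (2.453 × 10^19) × 15725.2 / (4π²) = 9.77086 × 10^21 m³
a = (a³)^(1/3) = 2.13785 × 10^7 m ≈ 21.38 Mm

Final answer: 21.38 Mm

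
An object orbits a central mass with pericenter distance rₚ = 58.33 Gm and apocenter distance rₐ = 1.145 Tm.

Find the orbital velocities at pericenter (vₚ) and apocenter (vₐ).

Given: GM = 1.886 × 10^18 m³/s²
rₚ = 58.33 Gm = 5.833 × 10^10 m
rₐ = 1.145 Tm = 1.145 × 10^12 m
GM = 1.886 × 10^18 m³/s²
a = (rₚ + rₐ)/2 = 6.01665 × 10^11 m
Vis-viva: v² = GM (2/r − 1/a)
vₚ² = 1.886 × 10^18 × (3.42877 × 10^-11 − 1.66205 × 10^-12) = 6.15319 × 10^7 m²/s²
vₚ = 7844.23 m/s ≈ 7.844 km/s
vₐ² = 1.886 × 10^18 × (1.74672 × 10^-12 − 1.66205 × 10^-12) = 159688 m²/s²
vₐ = 399.61 m/s ≈ 399.6 m/s

Final answer: vₚ = 7.844 km/s, vₐ = 399.6 m/s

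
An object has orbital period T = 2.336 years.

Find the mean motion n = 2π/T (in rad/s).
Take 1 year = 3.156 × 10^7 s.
T = 2.336 years = 7.37242 × 10^7 s
n = 2π / (7.37242 × 10^7 s) = 8.52256 × 10^-8 rad/s ≈ 8.523 × 10^-8 rad/s

Final answer: n = 8.523 × 10^-8 rad/s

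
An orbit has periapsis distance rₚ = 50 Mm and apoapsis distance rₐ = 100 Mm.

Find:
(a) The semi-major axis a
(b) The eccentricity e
rₚ = 50 Mm = 5 × 10^7 m
rₐ = 100 Mm = 1 × 10^8 m
(a) a = (rₚ + rₐ)/2 = 7.5 × 10^7 m ≈ 75 Mm
(b) e = (rₐ − rₚ)/(rₐ + rₚ) = (5 × 10^7) / (1.5 × 10^8) = 0.333333

Final answer:
(a) a = 75 Mm
(b) e = 0.3333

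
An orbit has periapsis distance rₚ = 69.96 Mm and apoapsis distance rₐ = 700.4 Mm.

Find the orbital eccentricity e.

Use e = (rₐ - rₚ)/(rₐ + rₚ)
rₚ = 69.96 Mm = 6.996 × 10^7 m
rₐ = 700.4 Mm = 7.004 × 10^8 m
rₐ − rₚ = 6.3044 × 10^8 m
rₐ + rₚ = 7.7036 × 10^8 m
e = (rₐ − rₚ)/(rₐ + rₚ) = 0.818371

Final answer: e = 0.8184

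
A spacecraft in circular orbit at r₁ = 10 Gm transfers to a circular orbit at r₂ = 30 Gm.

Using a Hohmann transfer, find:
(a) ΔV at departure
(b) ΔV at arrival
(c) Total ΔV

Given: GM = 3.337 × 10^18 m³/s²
r₁ = 10 Gm = 1 × 10^10 m
r₂ = 30 Gm = 3 × 10^10 m
GM = 3.337 × 10^18 m³/s²
Transfer ellipse: a_t = (r₁ + r₂)/2 = 2 × 10^10 m
Circular speed at r₁: v₁ = √(GM/r₁) = 18267.5 m/s
Transfer speed at r₁ (periapsis): v₁ₜ = √(GM(2/r₁ − 1/a_t)) = 22373 m/s
(a) ΔV₁ = v₁ₜ − v₁ = 4105.52 m/s ≈ 4.106 km/s
Circular speed at r₂: v₂ = √(GM/r₂) = 10546.7 m/s
Transfer speed at r₂ (apoapsis): v₂ₜ = √(GM(2/r₂ − 1/a_t)) = 7457.66 m/s
(b) ΔV₂ = v₂ − v₂ₜ = 3089.06 m/s ≈ 3.089 km/s
(c) ΔV_total = ΔV₁ + ΔV₂ = 7194.58 m/s ≈ 7.195 km/s

Final answer:
(a) ΔV₁ = 4.106 km/s
(b) ΔV₂ = 3.089 km/s
(c) ΔV_total = 7.195 km/s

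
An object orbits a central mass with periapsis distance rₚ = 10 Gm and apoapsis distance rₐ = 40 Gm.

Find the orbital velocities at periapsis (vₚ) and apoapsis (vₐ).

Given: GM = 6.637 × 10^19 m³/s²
rₚ = 10 Gm = 1 × 10^10 m
rₐ = 40 Gm = 4 × 10^10 m
GM = 6.637 × 10^19 m³/s²
a = (rₚ + rₐ)/2 = 2.5 × 10^10 m
Vis-viva: v² = GM (2/r − 1/a)
vₚ² = 6.637 × 10^19 × (2 × 10^-10 − 4 × 10^-11) = 1.06192 × 10^10 m²/s²
vₚ = 103050 m/s ≈ 103 km/s
vₐ² = 6.637 × 10^19 × (5 × 10^-11 − 4 × 10^-11) = 6.637 × 10^8 m²/s²
vₐ = 25762.4 m/s ≈ 25.76 km/s

Final answer: vₚ = 103 km/s, vₐ = 25.76 km/s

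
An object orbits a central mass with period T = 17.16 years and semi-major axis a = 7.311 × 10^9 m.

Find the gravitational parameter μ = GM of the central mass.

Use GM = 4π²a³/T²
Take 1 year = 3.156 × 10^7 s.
T = 17.16 years = 5.4157 × 10^8 s
a = 7.311 × 10^9 m
a³ = 3.90778 × 10^29 m³
T² = 2.93298 × 10^17 s²
GM = 4π² × (3.90778 × 10^29) / (2.93298 × 10^17) = 5.25995 × 10^13 m³/s²
GM ≈ 5.26 × 10^13 m³/s²

Final answer: GM = 5.26 × 10^13 m³/s²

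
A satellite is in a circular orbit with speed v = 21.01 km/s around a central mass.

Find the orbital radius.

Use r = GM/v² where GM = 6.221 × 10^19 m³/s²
v = 21.01 km/s = 21010 m/s
GM = 6.221 × 10^19 m³/s²
v² = 4.4142 × 10^8 m²/s²
r = GM/v² = (6.221 × 10^19) / (4.4142 × 10^8) = 1.40932 × 10^11 m ≈ 140.9 Gm

Final answer: 140.9 Gm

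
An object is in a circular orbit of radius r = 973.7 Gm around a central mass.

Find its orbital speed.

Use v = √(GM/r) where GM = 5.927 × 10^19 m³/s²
r = 973.7 Gm = 9.737 × 10^11 m
GM = 5.927 × 10^19 m³/s²
GM/r = (5.927 × 10^19) / (9.737 × 10^11) = 6.08709 × 10^7 m²/s²
v = √(GM/r) = 7801.98 m/s ≈ 7.802 km/s

Final answer: 7.802 km/s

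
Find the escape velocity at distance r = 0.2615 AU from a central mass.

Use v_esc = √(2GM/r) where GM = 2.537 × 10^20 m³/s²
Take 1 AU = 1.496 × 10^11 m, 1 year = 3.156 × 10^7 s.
r = 0.2615 AU = 3.91204 × 10^10 m
GM = 2.537 × 10^20 m³/s²
2GM/r = 2 × (2.537 × 10^20) / (3.91204 × 10^10) = 1.29702 × 10^10 m²/s²
v_esc = √(2GM/r) = 113887 m/s ≈ 24.03 AU/year

Final answer: 24.03 AU/year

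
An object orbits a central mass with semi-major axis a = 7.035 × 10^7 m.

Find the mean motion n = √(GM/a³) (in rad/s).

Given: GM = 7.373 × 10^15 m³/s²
a = 7.035 × 10^7 m
GM = 7.373 × 10^15 m³/s²
a³ = 3.48171 × 10^23 m³
GM/a³ = (7.373 × 10^15) / (3.48171 × 10^23) = 2.11764 × 10^-8 s⁻²
n = √(GM/a³) = 0.000145521 rad/s ≈ 0.0001455 rad/s

Final answer: n = 0.0001455 rad/s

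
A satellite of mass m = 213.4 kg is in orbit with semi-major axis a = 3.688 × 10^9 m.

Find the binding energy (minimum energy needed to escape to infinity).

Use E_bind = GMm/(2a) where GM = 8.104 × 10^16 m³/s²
a = 3.688 × 10^9 m
GM = 8.104 × 10^16 m³/s²
m = 213.4 kg
GMm = 8.104 × 10^16 × 213.4 = 1.72939 × 10^19 m³·kg/s²
2a = 7.376 × 10^9 m
E_bind = GMm/(2a) = 2.34462 × 10^9 J ≈ 2.345 GJ

Final answer: 2.345 GJ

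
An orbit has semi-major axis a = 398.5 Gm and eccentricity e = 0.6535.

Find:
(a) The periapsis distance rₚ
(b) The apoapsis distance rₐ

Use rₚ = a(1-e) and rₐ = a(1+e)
a = 398.5 Gm = 3.985 × 10^11 m
e = 0.6535:  1 − e = 0.3465,  1 + e = 1.6535
(a) rₚ = a(1 − e) = 3.985 × 10^11 m × 0.3465 = 1.3808 × 10^11 m ≈ 138.1 Gm
(b) rₐ = a(1 + e) = 3.985 × 10^11 m × 1.6535 = 6.5892 × 10^11 m ≈ 658.9 Gm

Final answer:
(a) rₚ = 138.1 Gm
(b) rₐ = 658.9 Gm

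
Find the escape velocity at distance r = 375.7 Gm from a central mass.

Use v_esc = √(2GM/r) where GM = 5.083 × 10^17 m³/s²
r = 375.7 Gm = 3.757 × 10^11 m
GM = 5.083 × 10^17 m³/s²
2GM/r = 2 × (5.083 × 10^17) / (3.757 × 10^11) = 2.70588 × 10^6 m²/s²
v_esc = √(2GM/r) = 1644.96 m/s ≈ 1.645 km/s

Final answer: 1.645 km/s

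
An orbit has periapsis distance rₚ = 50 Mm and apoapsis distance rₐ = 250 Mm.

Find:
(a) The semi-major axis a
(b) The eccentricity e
rₚ = 50 Mm = 5 × 10^7 m
rₐ = 250 Mm = 2.5 × 10^8 m
(a) a = (rₚ + rₐ)/2 = 1.5 × 10^8 m ≈ 150 Mm
(b) e = (rₐ − rₚ)/(rₐ + rₚ) = (2 × 10^8) / (3 × 10^8) = 0.666667

Final answer:
(a) a = 150 Mm
(b) e = 0.6667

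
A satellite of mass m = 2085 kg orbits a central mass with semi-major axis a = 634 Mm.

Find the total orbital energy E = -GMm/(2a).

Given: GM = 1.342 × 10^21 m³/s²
a = 634 Mm = 6.34 × 10^8 m
GM = 1.342 × 10^21 m³/s²
2a = 1.268 × 10^9 m
GMm = 1.342 × 10^21 × 2085 = 2.79807 × 10^24 m³·kg/s²
E = −GMm/(2a) = -2.20668 × 10^15 J ≈ -2.207 PJ

Final answer: -2.207 PJ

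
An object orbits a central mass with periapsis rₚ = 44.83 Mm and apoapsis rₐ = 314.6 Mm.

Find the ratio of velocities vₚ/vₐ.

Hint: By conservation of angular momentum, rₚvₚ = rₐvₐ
rₚ = 44.83 Mm = 4.483 × 10^7 m
rₐ = 314.6 Mm = 3.146 × 10^8 m
rₚvₚ = rₐvₐ  ⇒  vₚ/vₐ = rₐ/rₚ
vₚ/vₐ = (3.146 × 10^8) / (4.483 × 10^7) = 7.01762

Final answer: vₚ/vₐ = 7.018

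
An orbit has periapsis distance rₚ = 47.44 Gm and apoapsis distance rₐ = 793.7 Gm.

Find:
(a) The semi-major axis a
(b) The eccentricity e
rₚ = 47.44 Gm = 4.744 × 10^10 m
rₐ = 793.7 Gm = 7.937 × 10^11 m
(a) a = (rₚ + rₐ)/2 = 4.2057 × 10^11 m ≈ 420.6 Gm
(b) e = (rₐ − rₚ)/(rₐ + rₚ) = (7.4626 × 10^11) / (8.4114 × 10^11) = 0.887201

Final answer:
(a) a = 420.6 Gm
(b) e = 0.8872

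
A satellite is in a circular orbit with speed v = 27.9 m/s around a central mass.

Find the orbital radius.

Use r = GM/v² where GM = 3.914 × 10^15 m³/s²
v = 27.9 m/s
GM = 3.914 × 10^15 m³/s²
v² = 778.41 m²/s²
r = GM/v² = (3.914 × 10^15) / 778.41 = 5.0282 × 10^12 m ≈ 5.028 Tm

Final answer: 5.028 Tm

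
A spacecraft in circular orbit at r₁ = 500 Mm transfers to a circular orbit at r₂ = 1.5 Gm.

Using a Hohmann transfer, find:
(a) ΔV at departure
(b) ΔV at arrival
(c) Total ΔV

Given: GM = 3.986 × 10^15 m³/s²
r₁ = 500 Mm = 5 × 10^8 m
r₂ = 1.5 Gm = 1.5 × 10^9 m
GM = 3.986 × 10^15 m³/s²
Transfer ellipse: a_t = (r₁ + r₂)/2 = 1 × 10^9 m
Circular speed at r₁: v₁ = √(GM/r₁) = 2823.47 m/s
Transfer speed at r₁ (periapsis): v₁ₜ = √(GM(2/r₁ − 1/a_t)) = 3458.03 m/s
(a) ΔV₁ = v₁ₜ − v₁ = 634.561 m/s ≈ 634.6 m/s
Circular speed at r₂: v₂ = √(GM/r₂) = 1630.13 m/s
Transfer speed at r₂ (apoapsis): v₂ₜ = √(GM(2/r₂ − 1/a_t)) = 1152.68 m/s
(b) ΔV₂ = v₂ − v₂ₜ = 477.455 m/s ≈ 477.5 m/s
(c) ΔV_total = ΔV₁ + ΔV₂ = 1112.02 m/s ≈ 1.112 km/s

Final answer:
(a) ΔV₁ = 634.6 m/s
(b) ΔV₂ = 477.5 m/s
(c) ΔV_total = 1.112 km/s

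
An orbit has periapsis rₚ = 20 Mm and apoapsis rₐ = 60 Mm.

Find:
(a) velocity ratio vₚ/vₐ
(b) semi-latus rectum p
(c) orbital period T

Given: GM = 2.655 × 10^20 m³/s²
rₚ = 20 Mm = 2 × 10^7 m
rₐ = 60 Mm = 6 × 10^7 m
GM = 2.655 × 10^20 m³/s²
a = (rₚ + rₐ)/2 = 4 × 10^7 m
e = (rₐ − rₚ)/(rₐ + rₚ) = (4 × 10^7) / (8 × 10^7) = 0.5
(a) vₚ/vₐ = rₐ/rₚ (angular momentum) = (6 × 10^7) / (2 × 10^7) = 3 ≈ 3
(b) 1 − e² = 0.75;  p = a(1 − e²) = 4 × 10^7 × 0.75 = 3 × 10^7 m ≈ 30 Mm
(c) a³ = 6.4 × 10^22 m³;  T = 2π √(a³/GM) = 2π × 15.5259 s = 97.5523 s ≈ 1.626 minutes

Final answer:
(a) velocity ratio vₚ/vₐ = 3
(b) semi-latus rectum p = 30 Mm
(c) orbital period T = 1.626 minutes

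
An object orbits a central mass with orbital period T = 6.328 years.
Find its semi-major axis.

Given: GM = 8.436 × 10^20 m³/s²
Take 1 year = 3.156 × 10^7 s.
T = 6.328 years = 1.99712 × 10^8 s
GM = 8.436 × 10^20 m³/s²
Kepler's third law: a³ = GM T² / (4π²)
T² = 3.98848 × 10^16 s²
a³ = (8.436 × 10^20) × (3.98848 × 10^16) / (4π²) = 8.52283 × 10^35 m³
a = (a³)^(1/3) = 9.48116 × 10^11 m ≈ 948.1 Gm

Final answer: 948.1 Gm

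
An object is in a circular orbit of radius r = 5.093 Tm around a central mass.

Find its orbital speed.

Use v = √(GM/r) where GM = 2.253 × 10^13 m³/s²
r = 5.093 Tm = 5.093 × 10^12 m
GM = 2.253 × 10^13 m³/s²
GM/r = (2.253 × 10^13) / (5.093 × 10^12) = 4.42372 m²/s²
v = √(GM/r) = 2.10326 m/s ≈ 2.103 m/s

Final answer: 2.103 m/s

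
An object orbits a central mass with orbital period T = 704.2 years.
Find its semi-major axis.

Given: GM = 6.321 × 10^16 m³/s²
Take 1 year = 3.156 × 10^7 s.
T = 704.2 years = 2.22246 × 10^10 s
GM = 6.321 × 10^16 m³/s²
Kepler's third law: a³ = GM T² / (4π²)
T² = 4.93931 × 10^20 s²
a³ = (6.321 × 10^16) × (4.93931 × 10^20) / (4π²) = 7.90846 × 10^35 m³
a = (a³)^(1/3) = 9.24764 × 10^11 m ≈ 9.248 × 10^11 m

Final answer: 9.248 × 10^11 m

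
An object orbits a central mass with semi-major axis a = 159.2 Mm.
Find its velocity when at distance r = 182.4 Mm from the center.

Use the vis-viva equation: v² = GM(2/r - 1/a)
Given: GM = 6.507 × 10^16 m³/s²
a = 159.2 Mm = 1.592 × 10^8 m
r = 182.4 Mm = 1.824 × 10^8 m
GM = 6.507 × 10^16 m³/s²
2/r − 1/a = 1.09649 × 10^-8 − 6.28141 × 10^-9 = 4.68351 × 10^-9 m⁻¹
v² = GM (2/r − 1/a) = 3.04756 × 10^8 m²/s²
v = 17457.3 m/s ≈ 17.46 km/s

Final answer: 17.46 km/s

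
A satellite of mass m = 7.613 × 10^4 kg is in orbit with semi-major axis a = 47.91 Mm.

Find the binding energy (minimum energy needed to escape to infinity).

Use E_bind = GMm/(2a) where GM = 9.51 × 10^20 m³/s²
a = 47.91 Mm = 4.791 × 10^7 m
GM = 9.51 × 10^20 m³/s²
m = 7.613 × 10^4 kg
GMm = 9.51 × 10^20 × 76130 = 7.23996 × 10^25 m³·kg/s²
2a = 9.582 × 10^7 m
E_bind = GMm/(2a) = 7.5558 × 10^17 J ≈ 755.6 PJ

Final answer: 755.6 PJ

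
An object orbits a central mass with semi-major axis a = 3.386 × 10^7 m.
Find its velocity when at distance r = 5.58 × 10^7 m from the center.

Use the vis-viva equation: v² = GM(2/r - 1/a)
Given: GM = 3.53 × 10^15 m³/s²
a = 3.386 × 10^7 m
r = 5.58 × 10^7 m
GM = 3.53 × 10^15 m³/s²
2/r − 1/a = 3.58423 × 10^-8 − 2.95334 × 10^-8 = 6.30892 × 10^-9 m⁻¹
v² = GM (2/r − 1/a) = 2.22705 × 10^7 m²/s²
v = 4719.16 m/s ≈ 4.719 km/s

Final answer: 4.719 km/s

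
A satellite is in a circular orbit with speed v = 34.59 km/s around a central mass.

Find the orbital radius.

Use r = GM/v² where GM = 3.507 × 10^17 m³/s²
v = 34.59 km/s = 34590 m/s
GM = 3.507 × 10^17 m³/s²
v² = 1.19647 × 10^9 m²/s²
r = GM/v² = (3.507 × 10^17) / (1.19647 × 10^9) = 2.93113 × 10^8 m ≈ 2.931 × 10^8 m

Final answer: 2.931 × 10^8 m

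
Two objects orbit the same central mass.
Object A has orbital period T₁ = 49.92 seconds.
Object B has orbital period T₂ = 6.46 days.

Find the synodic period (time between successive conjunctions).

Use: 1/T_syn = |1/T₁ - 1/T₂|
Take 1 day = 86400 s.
T₁ = 49.92 seconds
T₂ = 6.46 days = 558144 s
1/T₁ = 0.0200321 s⁻¹
1/T₂ = 1.79165 × 10^-6 s⁻¹
|1/T₁ − 1/T₂| = 0.0200303 s⁻¹
T_syn = 1 / |1/T₁ − 1/T₂| = 49.9245 s ≈ 49.92 seconds

Final answer: T_syn = 49.92 seconds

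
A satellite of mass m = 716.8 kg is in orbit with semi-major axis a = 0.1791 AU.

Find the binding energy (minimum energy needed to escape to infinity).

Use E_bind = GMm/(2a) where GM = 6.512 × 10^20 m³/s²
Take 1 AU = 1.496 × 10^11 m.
a = 0.1791 AU = 2.67934 × 10^10 m
GM = 6.512 × 10^20 m³/s²
m = 716.8 kg
GMm = 6.512 × 10^20 × 716.8 = 4.6678 × 10^23 m³·kg/s²
2a = 5.35867 × 10^10 m
E_bind = GMm/(2a) = 8.71074 × 10^12 J ≈ 8.711 TJ

Final answer: 8.711 TJ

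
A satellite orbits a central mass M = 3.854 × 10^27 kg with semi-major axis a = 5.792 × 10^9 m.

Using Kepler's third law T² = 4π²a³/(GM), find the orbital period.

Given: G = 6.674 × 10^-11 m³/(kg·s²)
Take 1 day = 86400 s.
M = 3.854 × 10^27 kg
GM = G × M = 6.674 × 10^-11 × 3.854 × 10^27 = 2.57216 × 10^17 m³/s²
a = 5.792 × 10^9 m
a³ = 1.94306 × 10^29 m³
T = 2π √(a³/GM) = 2π √((1.94306 × 10^29) / (2.57216 × 10^17)) = 2π × 869148 s
T = 5.46102 × 10^6 s ≈ 63.21 days

Final answer: 63.21 days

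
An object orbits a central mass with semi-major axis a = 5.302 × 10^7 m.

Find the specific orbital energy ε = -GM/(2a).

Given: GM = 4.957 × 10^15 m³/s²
a = 5.302 × 10^7 m
GM = 4.957 × 10^15 m³/s²
2a = 1.0604 × 10^8 m
ε = −GM/(2a) = -4.67465 × 10^7 J/kg ≈ -46.75 MJ/kg

Final answer: -46.75 MJ/kg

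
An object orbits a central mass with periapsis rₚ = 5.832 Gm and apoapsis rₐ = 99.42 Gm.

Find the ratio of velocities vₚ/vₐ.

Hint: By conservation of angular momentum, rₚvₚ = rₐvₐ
rₚ = 5.832 Gm = 5.832 × 10^9 m
rₐ = 99.42 Gm = 9.942 × 10^10 m
rₚvₚ = rₐvₐ  ⇒  vₚ/vₐ = rₐ/rₚ
vₚ/vₐ = (9.942 × 10^10) / (5.832 × 10^9) = 17.0473

Final answer: vₚ/vₐ = 17.05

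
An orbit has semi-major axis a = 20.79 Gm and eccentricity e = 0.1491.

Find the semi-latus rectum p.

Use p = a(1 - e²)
a = 20.79 Gm = 2.079 × 10^10 m
e = 0.1491,  e² = 0.0222308,  1 − e² = 0.977769
p = a(1 − e²) = 2.079 × 10^10 m × 0.977769 = 2.03278 × 10^10 m ≈ 20.33 Gm

Final answer: p = 20.33 Gm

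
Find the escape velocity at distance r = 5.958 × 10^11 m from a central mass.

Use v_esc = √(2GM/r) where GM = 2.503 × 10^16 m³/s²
r = 5.958 × 10^11 m
GM = 2.503 × 10^16 m³/s²
2GM/r = 2 × (2.503 × 10^16) / (5.958 × 10^11) = 84021.5 m²/s²
v_esc = √(2GM/r) = 289.865 m/s ≈ 289.9 m/s

Final answer: 289.9 m/s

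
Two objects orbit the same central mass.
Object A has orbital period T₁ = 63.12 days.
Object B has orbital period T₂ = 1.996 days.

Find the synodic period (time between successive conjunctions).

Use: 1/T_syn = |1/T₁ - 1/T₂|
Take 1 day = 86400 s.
T₁ = 63.12 days = 5.45357 × 10^6 s
T₂ = 1.996 days = 172454 s
1/T₁ = 1.83366 × 10^-7 s⁻¹
1/T₂ = 5.79863 × 10^-6 s⁻¹
|1/T₁ − 1/T₂| = 5.61527 × 10^-6 s⁻¹
T_syn = 1 / |1/T₁ − 1/T₂| = 178086 s ≈ 2.061 days

Final answer: T_syn = 2.061 days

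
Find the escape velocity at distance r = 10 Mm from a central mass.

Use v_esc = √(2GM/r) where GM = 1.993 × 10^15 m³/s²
r = 10 Mm = 1 × 10^7 m
GM = 1.993 × 10^15 m³/s²
2GM/r = 2 × (1.993 × 10^15) / (1 × 10^7) = 3.986 × 10^8 m²/s²
v_esc = √(2GM/r) = 19965 m/s ≈ 19.96 km/s

Final answer: 19.96 km/s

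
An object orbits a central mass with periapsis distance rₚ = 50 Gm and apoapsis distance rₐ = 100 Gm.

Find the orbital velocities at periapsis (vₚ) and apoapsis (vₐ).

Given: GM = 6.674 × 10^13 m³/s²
rₚ = 50 Gm = 5 × 10^10 m
rₐ = 100 Gm = 1 × 10^11 m
GM = 6.674 × 10^13 m³/s²
a = (rₚ + rₐ)/2 = 7.5 × 10^10 m
Vis-viva: v² = GM (2/r − 1/a)
vₚ² = 6.674 × 10^13 × (4 × 10^-11 − 1.33333 × 10^-11) = 1779.73 m²/s²
vₚ = 42.1869 m/s ≈ 42.19 m/s
vₐ² = 6.674 × 10^13 × (2 × 10^-11 − 1.33333 × 10^-11) = 444.933 m²/s²
vₐ = 21.0934 m/s ≈ 21.09 m/s

Final answer: vₚ = 42.19 m/s, vₐ = 21.09 m/s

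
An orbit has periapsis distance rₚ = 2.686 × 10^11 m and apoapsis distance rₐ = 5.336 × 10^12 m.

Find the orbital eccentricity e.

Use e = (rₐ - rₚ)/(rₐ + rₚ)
rₚ = 2.686 × 10^11 m
rₐ = 5.336 × 10^12 m
rₐ − rₚ = 5.0674 × 10^12 m
rₐ + rₚ = 5.6046 × 10^12 m
e = (rₐ − rₚ)/(rₐ + rₚ) = 0.90415

Final answer: e = 0.9042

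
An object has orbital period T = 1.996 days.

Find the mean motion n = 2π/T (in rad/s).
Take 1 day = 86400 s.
T = 1.996 days = 172454 s
n = 2π / 172454 s = 3.64339 × 10^-5 rad/s ≈ 3.643 × 10^-5 rad/s

Final answer: n = 3.643 × 10^-5 rad/s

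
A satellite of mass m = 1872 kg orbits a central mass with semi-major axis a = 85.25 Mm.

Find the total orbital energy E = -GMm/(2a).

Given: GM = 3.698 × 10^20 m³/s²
a = 85.25 Mm = 8.525 × 10^7 m
GM = 3.698 × 10^20 m³/s²
2a = 1.705 × 10^8 m
GMm = 3.698 × 10^20 × 1872 = 6.92266 × 10^23 m³·kg/s²
E = −GMm/(2a) = -4.06021 × 10^15 J ≈ -4.06 PJ

Final answer: -4.06 PJ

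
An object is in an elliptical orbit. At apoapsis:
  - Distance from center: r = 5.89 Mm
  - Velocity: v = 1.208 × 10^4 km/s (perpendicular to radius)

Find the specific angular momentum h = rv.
r = 5.89 Mm = 5.89 × 10^6 m
v = 1.208 × 10^4 km/s = 1.208 × 10^7 m/s
h = rv = 5.89 × 10^6 × 1.208 × 10^7 = 7.11512 × 10^13 m²/s ≈ 7.115 × 10^13 m²/s

Final answer: h = 7.115 × 10^13 m²/s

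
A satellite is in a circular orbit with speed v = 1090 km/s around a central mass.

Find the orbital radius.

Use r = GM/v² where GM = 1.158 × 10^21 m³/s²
v = 1090 km/s = 1.09 × 10^6 m/s
GM = 1.158 × 10^21 m³/s²
v² = 1.1881 × 10^12 m²/s²
r = GM/v² = (1.158 × 10^21) / (1.1881 × 10^12) = 9.74665 × 10^8 m ≈ 974.7 Mm

Final answer: 974.7 Mm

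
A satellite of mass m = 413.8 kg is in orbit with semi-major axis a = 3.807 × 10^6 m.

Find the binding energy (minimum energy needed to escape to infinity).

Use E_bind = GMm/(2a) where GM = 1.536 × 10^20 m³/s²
a = 3.807 × 10^6 m
GM = 1.536 × 10^20 m³/s²
m = 413.8 kg
GMm = 1.536 × 10^20 × 413.8 = 6.35597 × 10^22 m³·kg/s²
2a = 7.614 × 10^6 m
E_bind = GMm/(2a) = 8.34774 × 10^15 J ≈ 8.348 PJ

Final answer: 8.348 PJ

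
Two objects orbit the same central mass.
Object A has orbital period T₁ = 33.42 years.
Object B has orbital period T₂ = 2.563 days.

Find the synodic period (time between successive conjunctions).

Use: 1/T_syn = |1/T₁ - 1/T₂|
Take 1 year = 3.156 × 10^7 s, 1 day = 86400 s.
T₁ = 33.42 years = 1.05474 × 10^9 s
T₂ = 2.563 days = 221443 s
1/T₁ = 9.48105 × 10^-10 s⁻¹
1/T₂ = 4.51583 × 10^-6 s⁻¹
|1/T₁ − 1/T₂| = 4.51488 × 10^-6 s⁻¹
T_syn = 1 / |1/T₁ − 1/T₂| = 221490 s ≈ 2.564 days

Final answer: T_syn = 2.564 days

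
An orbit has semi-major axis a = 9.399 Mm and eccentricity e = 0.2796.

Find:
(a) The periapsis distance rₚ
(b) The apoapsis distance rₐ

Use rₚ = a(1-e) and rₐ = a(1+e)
a = 9.399 Mm = 9.399 × 10^6 m
e = 0.2796:  1 − e = 0.7204,  1 + e = 1.2796
(a) rₚ = a(1 − e) = 9.399 × 10^6 m × 0.7204 = 6.77104 × 10^6 m ≈ 6.771 Mm
(b) rₐ = a(1 + e) = 9.399 × 10^6 m × 1.2796 = 1.2027 × 10^7 m ≈ 12.03 Mm

Final answer:
(a) rₚ = 6.771 Mm
(b) rₐ = 12.03 Mm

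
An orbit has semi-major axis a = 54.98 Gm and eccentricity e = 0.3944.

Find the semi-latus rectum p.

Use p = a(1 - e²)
a = 54.98 Gm = 5.498 × 10^10 m
e = 0.3944,  e² = 0.155551,  1 − e² = 0.844449
p = a(1 − e²) = 5.498 × 10^10 m × 0.844449 = 4.64278 × 10^10 m ≈ 46.43 Gm

Final answer: p = 46.43 Gm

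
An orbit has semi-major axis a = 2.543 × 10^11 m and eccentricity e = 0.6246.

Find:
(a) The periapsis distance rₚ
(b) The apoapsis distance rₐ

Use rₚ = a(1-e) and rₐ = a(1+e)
a = 2.543 × 10^11 m
e = 0.6246:  1 − e = 0.3754,  1 + e = 1.6246
(a) rₚ = a(1 − e) = 2.543 × 10^11 m × 0.3754 = 9.54642 × 10^10 m ≈ 9.546 × 10^10 m
(b) rₐ = a(1 + e) = 2.543 × 10^11 m × 1.6246 = 4.13136 × 10^11 m ≈ 4.131 × 10^11 m

Final answer:
(a) rₚ = 9.546 × 10^10 m
(b) rₐ = 4.131 × 10^11 m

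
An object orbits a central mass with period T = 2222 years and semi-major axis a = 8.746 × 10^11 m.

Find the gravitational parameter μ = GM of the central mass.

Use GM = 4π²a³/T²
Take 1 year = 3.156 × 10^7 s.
T = 2222 years = 7.01263 × 10^10 s
a = 8.746 × 10^11 m
a³ = 6.69004 × 10^35 m³
T² = 4.9177 × 10^21 s²
GM = 4π² × (6.69004 × 10^35) / (4.9177 × 10^21) = 5.37064 × 10^15 m³/s²
GM ≈ 5.371 × 10^15 m³/s²

Final answer: GM = 5.371 × 10^15 m³/s²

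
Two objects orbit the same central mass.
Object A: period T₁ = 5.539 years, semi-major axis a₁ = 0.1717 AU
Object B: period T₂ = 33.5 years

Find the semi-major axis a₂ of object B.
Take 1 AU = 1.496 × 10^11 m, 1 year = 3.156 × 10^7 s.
T₁ = 5.539 years = 1.74811 × 10^8 s
T₂ = 33.5 years = 1.05726 × 10^9 s
a₁ = 0.1717 AU = 2.56863 × 10^10 m
Kepler's third law: (T₂/T₁)² = (a₂/a₁)³  ⇒  a₂ = a₁ (T₂/T₁)^(2/3)
T₂/T₁ = 6.04802
(T₂/T₁)^(2/3) = 3.31952
a₂ = 2.56863 × 10^10 m × 3.31952 = 8.52663 × 10^10 m ≈ 0.57 AU

Final answer: a₂ = 0.57 AU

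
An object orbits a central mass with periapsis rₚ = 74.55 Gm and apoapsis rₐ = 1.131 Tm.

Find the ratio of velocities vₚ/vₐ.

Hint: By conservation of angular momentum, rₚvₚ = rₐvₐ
rₚ = 74.55 Gm = 7.455 × 10^10 m
rₐ = 1.131 Tm = 1.131 × 10^12 m
rₚvₚ = rₐvₐ  ⇒  vₚ/vₐ = rₐ/rₚ
vₚ/vₐ = (1.131 × 10^12) / (7.455 × 10^10) = 15.171

Final answer: vₚ/vₐ = 15.17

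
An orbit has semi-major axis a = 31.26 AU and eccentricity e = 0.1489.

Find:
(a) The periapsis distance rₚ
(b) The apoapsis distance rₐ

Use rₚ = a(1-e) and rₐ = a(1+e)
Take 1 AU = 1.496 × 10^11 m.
a = 31.26 AU = 4.6765 × 10^12 m
e = 0.1489:  1 − e = 0.8511,  1 + e = 1.1489
(a) rₚ = a(1 − e) = 4.6765 × 10^12 m × 0.8511 = 3.98017 × 10^12 m ≈ 26.61 AU
(b) rₐ = a(1 + e) = 4.6765 × 10^12 m × 1.1489 = 5.37283 × 10^12 m ≈ 35.91 AU

Final answer:
(a) rₚ = 26.61 AU
(b) rₐ = 35.91 AU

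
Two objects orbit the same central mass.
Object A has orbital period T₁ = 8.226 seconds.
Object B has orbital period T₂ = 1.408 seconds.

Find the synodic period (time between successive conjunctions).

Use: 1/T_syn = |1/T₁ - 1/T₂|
T₁ = 8.226 seconds
T₂ = 1.408 seconds
1/T₁ = 0.121566 s⁻¹
1/T₂ = 0.710227 s⁻¹
|1/T₁ − 1/T₂| = 0.588662 s⁻¹
T_syn = 1 / |1/T₁ − 1/T₂| = 1.69877 s ≈ 1.699 seconds

Final answer: T_syn = 1.699 seconds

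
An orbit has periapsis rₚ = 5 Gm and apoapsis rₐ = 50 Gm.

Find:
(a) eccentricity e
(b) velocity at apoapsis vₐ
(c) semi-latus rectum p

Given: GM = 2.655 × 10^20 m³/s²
rₚ = 5 Gm = 5 × 10^9 m
rₐ = 50 Gm = 5 × 10^10 m
GM = 2.655 × 10^20 m³/s²
a = (rₚ + rₐ)/2 = 2.75 × 10^10 m
e = (rₐ − rₚ)/(rₐ + rₚ) = (4.5 × 10^10) / (5.5 × 10^10) = 0.818182
(a) e = 0.818182 ≈ 0.8182
(b) vₐ² = GM (2/rₐ − 1/a) = 2.655 × 10^20 × (4 × 10^-11 − 3.63636 × 10^-11) = 9.65455 × 10^8 m²/s²;  vₐ = 31071.8 m/s ≈ 31.07 km/s
(c) 1 − e² = 0.330579;  p = a(1 − e²) = 2.75 × 10^10 × 0.330579 = 9.09091 × 10^9 m ≈ 9.091 Gm

Final answer:
(a) eccentricity e = 0.8182
(b) velocity at apoapsis vₐ = 31.07 km/s
(c) semi-latus rectum p = 9.091 Gm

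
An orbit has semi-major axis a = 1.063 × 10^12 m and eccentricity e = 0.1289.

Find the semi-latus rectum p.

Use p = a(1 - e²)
a = 1.063 × 10^12 m
e = 0.1289,  e² = 0.0166152,  1 − e² = 0.983385
p = a(1 − e²) = 1.063 × 10^12 m × 0.983385 = 1.04534 × 10^12 m ≈ 1.045 × 10^12 m

Final answer: p = 1.045 × 10^12 m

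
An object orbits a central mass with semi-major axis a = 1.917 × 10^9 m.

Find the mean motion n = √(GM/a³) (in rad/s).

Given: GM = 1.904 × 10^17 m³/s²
a = 1.917 × 10^9 m
GM = 1.904 × 10^17 m³/s²
a³ = 7.04476 × 10^27 m³
GM/a³ = (1.904 × 10^17) / (7.04476 × 10^27) = 2.70272 × 10^-11 s⁻²
n = √(GM/a³) = 5.19877 × 10^-6 rad/s ≈ 5.199 × 10^-6 rad/s

Final answer: n = 5.199 × 10^-6 rad/s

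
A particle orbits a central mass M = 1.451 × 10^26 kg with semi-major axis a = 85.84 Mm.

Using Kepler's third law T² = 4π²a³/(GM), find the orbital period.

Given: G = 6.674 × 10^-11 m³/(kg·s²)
M = 1.451 × 10^26 kg
GM = G × M = 6.674 × 10^-11 × 1.451 × 10^26 = 9.68397 × 10^15 m³/s²
a = 85.84 Mm = 8.584 × 10^7 m
a³ = 6.32513 × 10^23 m³
T = 2π √(a³/GM) = 2π √((6.32513 × 10^23) / (9.68397 × 10^15)) = 2π × 8081.79 s
T = 50779.4 s ≈ 14.11 hours

Final answer: 14.11 hours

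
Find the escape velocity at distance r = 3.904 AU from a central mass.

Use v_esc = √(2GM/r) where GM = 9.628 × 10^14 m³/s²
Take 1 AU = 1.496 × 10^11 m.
r = 3.904 AU = 5.84038 × 10^11 m
GM = 9.628 × 10^14 m³/s²
2GM/r = 2 × (9.628 × 10^14) / (5.84038 × 10^11) = 3297.04 m²/s²
v_esc = √(2GM/r) = 57.4199 m/s ≈ 57.42 m/s

Final answer: 57.42 m/s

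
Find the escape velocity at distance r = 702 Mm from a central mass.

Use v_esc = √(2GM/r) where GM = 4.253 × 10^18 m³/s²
r = 702 Mm = 7.02 × 10^8 m
GM = 4.253 × 10^18 m³/s²
2GM/r = 2 × (4.253 × 10^18) / (7.02 × 10^8) = 1.21168 × 10^10 m²/s²
v_esc = √(2GM/r) = 110076 m/s ≈ 110.1 km/s

Final answer: 110.1 km/s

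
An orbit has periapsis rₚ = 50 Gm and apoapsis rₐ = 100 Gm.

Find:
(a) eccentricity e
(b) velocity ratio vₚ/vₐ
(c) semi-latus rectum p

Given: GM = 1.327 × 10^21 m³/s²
rₚ = 50 Gm = 5 × 10^10 m
rₐ = 100 Gm = 1 × 10^11 m
GM = 1.327 × 10^21 m³/s²
a = (rₚ + rₐ)/2 = 7.5 × 10^10 m
e = (rₐ − rₚ)/(rₐ + rₚ) = (5 × 10^10) / (1.5 × 10^11) = 0.333333
(a) e = 0.333333 ≈ 0.3333
(b) vₚ/vₐ = rₐ/rₚ (angular momentum) = (1 × 10^11) / (5 × 10^10) = 2 ≈ 2
(c) 1 − e² = 0.888889;  p = a(1 − e²) = 7.5 × 10^10 × 0.888889 = 6.66667 × 10^10 m ≈ 66.67 Gm

Final answer:
(a) eccentricity e = 0.3333
(b) velocity ratio vₚ/vₐ = 2
(c) semi-latus rectum p = 66.67 Gm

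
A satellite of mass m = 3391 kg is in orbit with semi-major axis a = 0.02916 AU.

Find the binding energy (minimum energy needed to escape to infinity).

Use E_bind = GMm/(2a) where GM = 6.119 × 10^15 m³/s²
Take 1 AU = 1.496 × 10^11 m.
a = 0.02916 AU = 4.36234 × 10^9 m
GM = 6.119 × 10^15 m³/s²
m = 3391 kg
GMm = 6.119 × 10^15 × 3391 = 2.07495 × 10^19 m³·kg/s²
2a = 8.72467 × 10^9 m
E_bind = GMm/(2a) = 2.37826 × 10^9 J ≈ 2.378 GJ

Final answer: 2.378 GJ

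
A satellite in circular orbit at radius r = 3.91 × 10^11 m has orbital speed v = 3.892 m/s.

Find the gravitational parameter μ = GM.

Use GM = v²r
r = 3.91 × 10^11 m
v = 3.892 m/s
v² = 15.1477 m²/s²
GM = v²r = 15.1477 × 3.91 × 10^11 = 5.92274 × 10^12 m³/s²
GM ≈ 5.923 × 10^12 m³/s²

Final answer: GM = 5.923 × 10^12 m³/s²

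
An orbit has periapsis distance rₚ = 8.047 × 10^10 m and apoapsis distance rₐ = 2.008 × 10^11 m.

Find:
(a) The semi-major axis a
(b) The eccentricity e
rₚ = 8.047 × 10^10 m
rₐ = 2.008 × 10^11 m
(a) a = (rₚ + rₐ)/2 = 1.40635 × 10^11 m ≈ 1.406 × 10^11 m
(b) e = (rₐ − rₚ)/(rₐ + rₚ) = (1.2033 × 10^11) / (2.8127 × 10^11) = 0.42781

Final answer:
(a) a = 1.406 × 10^11 m
(b) e = 0.4278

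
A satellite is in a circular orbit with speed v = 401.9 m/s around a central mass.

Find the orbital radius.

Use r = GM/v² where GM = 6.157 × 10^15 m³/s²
v = 401.9 m/s
GM = 6.157 × 10^15 m³/s²
v² = 161524 m²/s²
r = GM/v² = (6.157 × 10^15) / 161524 = 3.81183 × 10^10 m ≈ 3.812 × 10^10 m

Final answer: 3.812 × 10^10 m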